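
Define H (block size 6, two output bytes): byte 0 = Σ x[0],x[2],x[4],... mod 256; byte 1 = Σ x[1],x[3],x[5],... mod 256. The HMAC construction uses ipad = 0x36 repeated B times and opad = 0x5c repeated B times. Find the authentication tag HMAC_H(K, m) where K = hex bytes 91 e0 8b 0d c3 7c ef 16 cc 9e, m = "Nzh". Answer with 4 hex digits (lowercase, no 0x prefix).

4c0a

Key hex bytes 91 e0 8b 0d c3 7c ef 16 cc 9e is 10 bytes > B = 6, so hash it first: H(key) = 9a 1d, then zero-pad to 6 bytes: K' = 9a 1d 00 00 00 00.
K' ⊕ ipad = ac 2b 36 36 36 36.  K' ⊕ opad = c6 41 5c 5c 5c 5c.
Inner input = (K'⊕ipad) ∥ m = ac 2b 36 36 36 36 ∥ 4e 7a 68.
Inner hash: even-index sum = 462 mod 256 = 206; odd-index sum = 273 mod 256 = 17 → ce 11.
Outer input = (K'⊕opad) ∥ inner = c6 41 5c 5c 5c 5c ∥ ce 11.
Outer hash (tag): even-index sum = 588 mod 256 = 76; odd-index sum = 266 mod 256 = 10 → 4c 0a.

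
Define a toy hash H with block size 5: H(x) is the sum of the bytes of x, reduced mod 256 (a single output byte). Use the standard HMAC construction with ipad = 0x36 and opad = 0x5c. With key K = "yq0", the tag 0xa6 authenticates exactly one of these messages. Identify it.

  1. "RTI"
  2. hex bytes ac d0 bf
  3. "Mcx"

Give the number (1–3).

Key "yq0" = 79 71 30 is 3 bytes ≤ B = 5; zero-pad to 5 bytes: K' = 79 71 30 00 00.
K' ⊕ ipad = 4f 47 06 36 36; K' ⊕ opad = 25 2d 6c 5c 5c.
m1: inner = H(4f 47 06 36 36 52 54 49) = f7; tag = H(25 2d 6c 5c 5c f7) = 6d
m2: inner = H(4f 47 06 36 36 ac d0 bf) = 43; tag = H(25 2d 6c 5c 5c 43) = b9
m3: inner = H(4f 47 06 36 36 4d 63 78) = 30; tag = H(25 2d 6c 5c 5c 30) = a6 ← matches

3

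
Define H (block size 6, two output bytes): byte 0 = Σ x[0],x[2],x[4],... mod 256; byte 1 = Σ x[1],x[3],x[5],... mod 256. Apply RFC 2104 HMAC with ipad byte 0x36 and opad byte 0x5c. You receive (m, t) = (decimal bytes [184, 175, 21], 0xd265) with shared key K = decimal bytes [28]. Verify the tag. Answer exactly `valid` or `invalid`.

invalid

Key decimal bytes [28] = 1c is 1 byte ≤ B = 6; zero-pad to 6 bytes: K' = 1c 00 00 00 00 00.
K' ⊕ ipad = 2a 36 36 36 36 36; K' ⊕ opad = 40 5c 5c 5c 5c 5c.
Inner hash: even-index sum = 355 mod 256 = 99; odd-index sum = 337 mod 256 = 81 → 63 51.
Outer hash (recomputed tag): even-index sum = 347 mod 256 = 91; odd-index sum = 357 mod 256 = 101 → 5b 65.
Recomputed tag = 5b65; claimed = d265 → mismatch.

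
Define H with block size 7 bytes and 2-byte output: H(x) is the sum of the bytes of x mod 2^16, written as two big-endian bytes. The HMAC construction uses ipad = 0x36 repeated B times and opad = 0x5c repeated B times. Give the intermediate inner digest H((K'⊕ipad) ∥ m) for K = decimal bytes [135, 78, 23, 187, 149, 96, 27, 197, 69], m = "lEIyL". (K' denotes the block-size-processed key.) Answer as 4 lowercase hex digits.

03f9

Key decimal bytes [135, 78, 23, 187, 149, 96, 27, 197, 69] = 87 4e 17 bb 95 60 1b c5 45 is 9 bytes > B = 7, so hash it first: H(key) = 03 c1, then zero-pad to 7 bytes: K' = 03 c1 00 00 00 00 00.
K' ⊕ ipad = 35 f7 36 36 36 36 36.
Inner input = 35 f7 36 36 36 36 36 ∥ 6c 45 49 79 4c.
Inner hash: sum = 53+247+54+54+54+54+54+108+69+73+121+76 = 1017 → 03 f9.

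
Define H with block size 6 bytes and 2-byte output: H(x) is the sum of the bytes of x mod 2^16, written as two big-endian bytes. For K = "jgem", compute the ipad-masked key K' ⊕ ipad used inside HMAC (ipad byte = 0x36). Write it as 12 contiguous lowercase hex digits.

5c51535b3636

Key "jgem" = 6a 67 65 6d is 4 bytes ≤ B = 6; zero-pad to 6 bytes: K' = 6a 67 65 6d 00 00.
XOR each byte with 0x36: 6a⊕36=5c, 67⊕36=51, 65⊕36=53, 6d⊕36=5b, 00⊕36=36, 00⊕36=36.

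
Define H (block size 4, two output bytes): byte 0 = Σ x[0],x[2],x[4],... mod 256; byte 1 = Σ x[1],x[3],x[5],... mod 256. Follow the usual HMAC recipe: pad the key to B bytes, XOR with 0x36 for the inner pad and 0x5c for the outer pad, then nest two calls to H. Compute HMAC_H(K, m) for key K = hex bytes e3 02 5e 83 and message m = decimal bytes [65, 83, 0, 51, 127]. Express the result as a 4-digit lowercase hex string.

beac

Key hex bytes e3 02 5e 83 is exactly B = 4 bytes: K' = e3 02 5e 83.
K' ⊕ ipad = d5 34 68 b5.  K' ⊕ opad = bf 5e 02 df.
Inner input = (K'⊕ipad) ∥ m = d5 34 68 b5 ∥ 41 53 00 33 7f.
Inner hash: even-index sum = 509 mod 256 = 253; odd-index sum = 367 mod 256 = 111 → fd 6f.
Outer input = (K'⊕opad) ∥ inner = bf 5e 02 df ∥ fd 6f.
Outer hash (tag): even-index sum = 446 mod 256 = 190; odd-index sum = 428 mod 256 = 172 → be ac.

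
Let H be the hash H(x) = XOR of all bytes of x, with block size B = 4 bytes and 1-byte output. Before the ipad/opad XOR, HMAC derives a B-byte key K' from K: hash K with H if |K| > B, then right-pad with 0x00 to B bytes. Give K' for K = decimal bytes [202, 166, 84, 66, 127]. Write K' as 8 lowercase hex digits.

05000000

|K| = 5 > B = 4, so first hash the key.
H(K): XOR ca⊕a6⊕54⊕42⊕7f = 05.
Zero-pad H(K) = 05 to 4 bytes: K' = 05 00 00 00.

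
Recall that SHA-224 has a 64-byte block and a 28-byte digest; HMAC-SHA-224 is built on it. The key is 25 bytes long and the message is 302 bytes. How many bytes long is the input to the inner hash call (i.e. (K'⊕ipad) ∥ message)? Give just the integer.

Key is 25 ≤ 64 bytes, zero-padded: |K'| = 64.
Inner input = (K'⊕ipad) ∥ m → 64 + 302 = 366 bytes.

366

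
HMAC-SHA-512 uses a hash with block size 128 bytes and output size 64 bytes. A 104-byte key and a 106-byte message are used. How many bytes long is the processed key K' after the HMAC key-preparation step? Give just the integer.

Key is 104 ≤ 128 bytes, zero-padded: |K'| = 128.

128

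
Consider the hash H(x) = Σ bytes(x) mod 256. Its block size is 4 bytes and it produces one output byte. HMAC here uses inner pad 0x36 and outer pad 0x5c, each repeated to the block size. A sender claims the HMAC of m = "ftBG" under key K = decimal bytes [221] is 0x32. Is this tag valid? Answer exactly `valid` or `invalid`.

Key decimal bytes [221] = dd is 1 byte ≤ B = 4; zero-pad to 4 bytes: K' = dd 00 00 00.
K' ⊕ ipad = eb 36 36 36; K' ⊕ opad = 81 5c 5c 5c.
Inner hash: sum = 235+54+54+54+102+116+66+71 = 752; mod 256 = 240 → f0.
Outer hash (recomputed tag): sum = 129+92+92+92+240 = 645; mod 256 = 133 → 85.
Recomputed tag = 85; claimed = 32 → mismatch.

invalid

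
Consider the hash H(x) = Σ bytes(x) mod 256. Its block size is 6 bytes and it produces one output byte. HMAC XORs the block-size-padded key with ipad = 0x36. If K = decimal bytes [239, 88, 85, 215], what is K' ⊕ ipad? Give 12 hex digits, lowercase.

Key decimal bytes [239, 88, 85, 215] = ef 58 55 d7 is 4 bytes ≤ B = 6; zero-pad to 6 bytes: K' = ef 58 55 d7 00 00.
XOR each byte with 0x36: ef⊕36=d9, 58⊕36=6e, 55⊕36=63, d7⊕36=e1, 00⊕36=36, 00⊕36=36.

d96e63e13636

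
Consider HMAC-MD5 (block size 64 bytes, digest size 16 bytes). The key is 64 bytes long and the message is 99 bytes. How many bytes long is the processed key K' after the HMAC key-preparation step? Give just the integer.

64

Key is 64 ≤ 64 bytes, zero-padded: |K'| = 64.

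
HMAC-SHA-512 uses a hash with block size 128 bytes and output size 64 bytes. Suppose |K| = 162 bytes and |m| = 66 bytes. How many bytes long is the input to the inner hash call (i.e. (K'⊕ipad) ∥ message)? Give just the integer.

194

Key is 162 > 128 bytes, so it is hashed to 64 bytes then zero-padded to 128: |K'| = 128.
Inner input = (K'⊕ipad) ∥ m → 128 + 66 = 194 bytes.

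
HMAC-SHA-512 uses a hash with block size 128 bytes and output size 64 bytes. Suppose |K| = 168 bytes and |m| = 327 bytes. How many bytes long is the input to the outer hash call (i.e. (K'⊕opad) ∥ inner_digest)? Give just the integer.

Key is 168 > 128 bytes, so it is hashed to 64 bytes then zero-padded to 128: |K'| = 128.
Outer input = (K'⊕opad) ∥ H(inner) → 128 + 64 = 192 bytes.

192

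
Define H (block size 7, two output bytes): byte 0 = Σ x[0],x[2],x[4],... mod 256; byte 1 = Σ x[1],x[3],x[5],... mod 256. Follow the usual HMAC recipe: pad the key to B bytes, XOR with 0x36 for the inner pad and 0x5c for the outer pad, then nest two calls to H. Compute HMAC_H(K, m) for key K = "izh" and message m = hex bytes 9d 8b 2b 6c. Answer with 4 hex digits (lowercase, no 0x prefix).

a1fe

Key "izh" = 69 7a 68 is 3 bytes ≤ B = 7; zero-pad to 7 bytes: K' = 69 7a 68 00 00 00 00.
K' ⊕ ipad = 5f 4c 5e 36 36 36 36.  K' ⊕ opad = 35 26 34 5c 5c 5c 5c.
Inner input = (K'⊕ipad) ∥ m = 5f 4c 5e 36 36 36 36 ∥ 9d 8b 2b 6c.
Inner hash: even-index sum = 544 mod 256 = 32; odd-index sum = 384 mod 256 = 128 → 20 80.
Outer input = (K'⊕opad) ∥ inner = 35 26 34 5c 5c 5c 5c ∥ 20 80.
Outer hash (tag): even-index sum = 417 mod 256 = 161; odd-index sum = 254 mod 256 = 254 → a1 fe.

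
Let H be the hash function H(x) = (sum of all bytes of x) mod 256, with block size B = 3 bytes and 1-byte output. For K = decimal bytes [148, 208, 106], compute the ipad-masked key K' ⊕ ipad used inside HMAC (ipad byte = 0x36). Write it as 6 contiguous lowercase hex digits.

a2e65c

Key decimal bytes [148, 208, 106] = 94 d0 6a is exactly B = 3 bytes: K' = 94 d0 6a.
XOR each byte with 0x36: 94⊕36=a2, d0⊕36=e6, 6a⊕36=5c.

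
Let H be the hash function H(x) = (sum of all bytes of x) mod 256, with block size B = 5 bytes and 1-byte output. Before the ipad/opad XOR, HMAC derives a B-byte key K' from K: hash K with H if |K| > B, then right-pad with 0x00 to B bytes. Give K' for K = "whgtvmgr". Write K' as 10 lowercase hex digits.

7600000000

|K| = 8 > B = 5, so first hash the key.
H(K): sum = 119+104+103+116+118+109+103+114 = 886; mod 256 = 118 → 76.
Zero-pad H(K) = 76 to 5 bytes: K' = 76 00 00 00 00.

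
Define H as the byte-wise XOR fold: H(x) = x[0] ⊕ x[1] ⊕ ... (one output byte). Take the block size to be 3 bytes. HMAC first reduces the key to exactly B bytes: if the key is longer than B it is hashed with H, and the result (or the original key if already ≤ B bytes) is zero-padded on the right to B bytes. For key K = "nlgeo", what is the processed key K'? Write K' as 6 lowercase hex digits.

6f0000

|K| = 5 > B = 3, so first hash the key.
H(K): XOR 6e⊕6c⊕67⊕65⊕6f = 6f.
Zero-pad H(K) = 6f to 3 bytes: K' = 6f 00 00.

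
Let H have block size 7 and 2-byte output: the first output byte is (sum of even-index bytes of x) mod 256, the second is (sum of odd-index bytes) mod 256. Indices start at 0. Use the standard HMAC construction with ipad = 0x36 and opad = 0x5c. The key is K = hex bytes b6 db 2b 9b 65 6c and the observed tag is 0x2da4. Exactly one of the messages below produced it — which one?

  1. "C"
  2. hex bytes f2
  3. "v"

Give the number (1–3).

Key hex bytes b6 db 2b 9b 65 6c is 6 bytes ≤ B = 7; zero-pad to 7 bytes: K' = b6 db 2b 9b 65 6c 00.
K' ⊕ ipad = 80 ed 1d ad 53 5a 36; K' ⊕ opad = ea 87 77 c7 39 30 5c.
m1: inner = H(80 ed 1d ad 53 5a 36 43) = 26 37; tag = H(ea 87 77 c7 39 30 5c 26 37) = 2da4 ← matches
m2: inner = H(80 ed 1d ad 53 5a 36 f2) = 26 e6; tag = H(ea 87 77 c7 39 30 5c 26 e6) = dca4
m3: inner = H(80 ed 1d ad 53 5a 36 76) = 26 6a; tag = H(ea 87 77 c7 39 30 5c 26 6a) = 60a4

1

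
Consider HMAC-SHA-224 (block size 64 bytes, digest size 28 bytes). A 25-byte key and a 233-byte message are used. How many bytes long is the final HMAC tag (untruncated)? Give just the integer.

The tag is one SHA-224 digest: 28 bytes.

28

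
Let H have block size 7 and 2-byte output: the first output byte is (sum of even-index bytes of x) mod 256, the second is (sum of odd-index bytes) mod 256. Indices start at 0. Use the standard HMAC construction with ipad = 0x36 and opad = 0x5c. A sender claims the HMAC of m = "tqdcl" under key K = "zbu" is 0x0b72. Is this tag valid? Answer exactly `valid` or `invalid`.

invalid

Key "zbu" = 7a 62 75 is 3 bytes ≤ B = 7; zero-pad to 7 bytes: K' = 7a 62 75 00 00 00 00.
K' ⊕ ipad = 4c 54 43 36 36 36 36; K' ⊕ opad = 26 3e 29 5c 5c 5c 5c.
Inner hash: even-index sum = 463 mod 256 = 207; odd-index sum = 516 mod 256 = 4 → cf 04.
Outer hash (recomputed tag): even-index sum = 267 mod 256 = 11; odd-index sum = 453 mod 256 = 197 → 0b c5.
Recomputed tag = 0bc5; claimed = 0b72 → mismatch.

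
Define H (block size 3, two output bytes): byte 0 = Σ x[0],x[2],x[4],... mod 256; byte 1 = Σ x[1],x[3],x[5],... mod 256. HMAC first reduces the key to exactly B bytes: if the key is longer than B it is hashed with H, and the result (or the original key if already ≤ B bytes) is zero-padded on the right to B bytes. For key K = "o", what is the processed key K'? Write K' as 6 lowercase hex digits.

6f0000

Key "o" = 6f is 1 byte ≤ B = 3; zero-pad to 3 bytes: K' = 6f 00 00.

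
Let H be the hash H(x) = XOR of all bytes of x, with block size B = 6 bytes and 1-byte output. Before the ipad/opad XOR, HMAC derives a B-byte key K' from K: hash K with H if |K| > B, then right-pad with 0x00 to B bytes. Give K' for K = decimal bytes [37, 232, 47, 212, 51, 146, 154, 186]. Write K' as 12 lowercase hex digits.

b70000000000

|K| = 8 > B = 6, so first hash the key.
H(K): XOR 25⊕e8⊕2f⊕d4⊕33⊕92⊕9a⊕ba = b7.
Zero-pad H(K) = b7 to 6 bytes: K' = b7 00 00 00 00 00.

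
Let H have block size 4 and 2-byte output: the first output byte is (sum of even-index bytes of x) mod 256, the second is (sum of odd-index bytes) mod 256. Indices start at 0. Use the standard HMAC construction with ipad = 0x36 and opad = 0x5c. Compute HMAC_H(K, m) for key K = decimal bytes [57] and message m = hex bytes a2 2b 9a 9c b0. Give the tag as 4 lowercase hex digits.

Key decimal bytes [57] = 39 is 1 byte ≤ B = 4; zero-pad to 4 bytes: K' = 39 00 00 00.
K' ⊕ ipad = 0f 36 36 36.  K' ⊕ opad = 65 5c 5c 5c.
Inner input = (K'⊕ipad) ∥ m = 0f 36 36 36 ∥ a2 2b 9a 9c b0.
Inner hash: even-index sum = 561 mod 256 = 49; odd-index sum = 307 mod 256 = 51 → 31 33.
Outer input = (K'⊕opad) ∥ inner = 65 5c 5c 5c ∥ 31 33.
Outer hash (tag): even-index sum = 242 mod 256 = 242; odd-index sum = 235 mod 256 = 235 → f2 eb.

f2eb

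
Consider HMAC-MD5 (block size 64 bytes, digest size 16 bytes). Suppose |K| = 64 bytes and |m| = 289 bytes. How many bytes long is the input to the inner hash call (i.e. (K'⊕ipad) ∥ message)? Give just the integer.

353

Key is 64 ≤ 64 bytes, zero-padded: |K'| = 64.
Inner input = (K'⊕ipad) ∥ m → 64 + 289 = 353 bytes.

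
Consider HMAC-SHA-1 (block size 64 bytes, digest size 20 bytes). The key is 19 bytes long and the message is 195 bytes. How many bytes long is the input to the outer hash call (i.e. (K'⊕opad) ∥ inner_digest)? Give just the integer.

Key is 19 ≤ 64 bytes, zero-padded: |K'| = 64.
Outer input = (K'⊕opad) ∥ H(inner) → 64 + 20 = 84 bytes.

84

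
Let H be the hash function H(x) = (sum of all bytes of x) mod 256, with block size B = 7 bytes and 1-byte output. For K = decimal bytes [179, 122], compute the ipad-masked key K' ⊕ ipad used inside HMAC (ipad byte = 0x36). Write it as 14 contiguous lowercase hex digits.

Key decimal bytes [179, 122] = b3 7a is 2 bytes ≤ B = 7; zero-pad to 7 bytes: K' = b3 7a 00 00 00 00 00.
XOR each byte with 0x36: b3⊕36=85, 7a⊕36=4c, 00⊕36=36, 00⊕36=36, 00⊕36=36, 00⊕36=36, 00⊕36=36.

854c3636363636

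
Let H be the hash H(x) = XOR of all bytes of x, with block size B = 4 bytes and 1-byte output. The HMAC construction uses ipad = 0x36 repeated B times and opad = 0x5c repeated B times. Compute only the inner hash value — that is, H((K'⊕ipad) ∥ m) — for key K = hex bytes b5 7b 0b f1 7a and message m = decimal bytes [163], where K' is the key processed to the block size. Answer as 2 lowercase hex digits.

ed

Key hex bytes b5 7b 0b f1 7a is 5 bytes > B = 4, so hash it first: H(key) = 4e, then zero-pad to 4 bytes: K' = 4e 00 00 00.
K' ⊕ ipad = 78 36 36 36.
Inner input = 78 36 36 36 ∥ a3.
Inner hash: XOR 78⊕36⊕36⊕36⊕a3 = ed.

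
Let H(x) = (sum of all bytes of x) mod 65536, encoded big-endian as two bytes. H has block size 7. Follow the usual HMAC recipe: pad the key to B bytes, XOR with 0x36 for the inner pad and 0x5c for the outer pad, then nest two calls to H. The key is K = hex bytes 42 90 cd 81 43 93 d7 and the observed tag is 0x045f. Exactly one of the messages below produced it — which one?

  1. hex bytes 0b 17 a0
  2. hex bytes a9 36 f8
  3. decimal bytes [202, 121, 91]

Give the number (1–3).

1

Key hex bytes 42 90 cd 81 43 93 d7 is exactly B = 7 bytes: K' = 42 90 cd 81 43 93 d7.
K' ⊕ ipad = 74 a6 fb b7 75 a5 e1; K' ⊕ opad = 1e cc 91 dd 1f cf 8b.
m1: inner = H(74 a6 fb b7 75 a5 e1 0b 17 a0) = 05 89; tag = H(1e cc 91 dd 1f cf 8b 05 89) = 045f ← matches
m2: inner = H(74 a6 fb b7 75 a5 e1 a9 36 f8) = 06 9e; tag = H(1e cc 91 dd 1f cf 8b 06 9e) = 0475
m3: inner = H(74 a6 fb b7 75 a5 e1 ca 79 5b) = 06 65; tag = H(1e cc 91 dd 1f cf 8b 06 65) = 043c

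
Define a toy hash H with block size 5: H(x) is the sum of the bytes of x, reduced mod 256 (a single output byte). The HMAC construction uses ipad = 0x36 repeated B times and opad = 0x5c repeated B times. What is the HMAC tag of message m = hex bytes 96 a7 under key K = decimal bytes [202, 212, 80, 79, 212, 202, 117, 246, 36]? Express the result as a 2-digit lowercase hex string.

Key decimal bytes [202, 212, 80, 79, 212, 202, 117, 246, 36] = ca d4 50 4f d4 ca 75 f6 24 is 9 bytes > B = 5, so hash it first: H(key) = 6a, then zero-pad to 5 bytes: K' = 6a 00 00 00 00.
K' ⊕ ipad = 5c 36 36 36 36.  K' ⊕ opad = 36 5c 5c 5c 5c.
Inner input = (K'⊕ipad) ∥ m = 5c 36 36 36 36 ∥ 96 a7.
Inner hash: sum = 92+54+54+54+54+150+167 = 625; mod 256 = 113 → 71.
Outer input = (K'⊕opad) ∥ inner = 36 5c 5c 5c 5c ∥ 71.
Outer hash (tag): sum = 54+92+92+92+92+113 = 535; mod 256 = 23 → 17.

17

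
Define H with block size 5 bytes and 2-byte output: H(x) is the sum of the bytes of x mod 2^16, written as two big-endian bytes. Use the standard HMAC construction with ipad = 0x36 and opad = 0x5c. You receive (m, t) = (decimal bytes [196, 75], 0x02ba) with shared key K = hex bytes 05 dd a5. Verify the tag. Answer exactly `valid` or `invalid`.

Key hex bytes 05 dd a5 is 3 bytes ≤ B = 5; zero-pad to 5 bytes: K' = 05 dd a5 00 00.
K' ⊕ ipad = 33 eb 93 36 36; K' ⊕ opad = 59 81 f9 5c 5c.
Inner hash: sum = 51+235+147+54+54+196+75 = 812 → 03 2c.
Outer hash (recomputed tag): sum = 89+129+249+92+92+3+44 = 698 → 02 ba.
Recomputed tag = 02ba; claimed = 02ba → match.

valid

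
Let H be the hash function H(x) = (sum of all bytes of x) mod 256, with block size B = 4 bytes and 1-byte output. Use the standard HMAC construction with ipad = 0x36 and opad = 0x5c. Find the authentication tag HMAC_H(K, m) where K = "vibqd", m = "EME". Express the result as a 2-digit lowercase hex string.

f7

Key "vibqd" = 76 69 62 71 64 is 5 bytes > B = 4, so hash it first: H(key) = 16, then zero-pad to 4 bytes: K' = 16 00 00 00.
K' ⊕ ipad = 20 36 36 36.  K' ⊕ opad = 4a 5c 5c 5c.
Inner input = (K'⊕ipad) ∥ m = 20 36 36 36 ∥ 45 4d 45.
Inner hash: sum = 32+54+54+54+69+77+69 = 409; mod 256 = 153 → 99.
Outer input = (K'⊕opad) ∥ inner = 4a 5c 5c 5c ∥ 99.
Outer hash (tag): sum = 74+92+92+92+153 = 503; mod 256 = 247 → f7.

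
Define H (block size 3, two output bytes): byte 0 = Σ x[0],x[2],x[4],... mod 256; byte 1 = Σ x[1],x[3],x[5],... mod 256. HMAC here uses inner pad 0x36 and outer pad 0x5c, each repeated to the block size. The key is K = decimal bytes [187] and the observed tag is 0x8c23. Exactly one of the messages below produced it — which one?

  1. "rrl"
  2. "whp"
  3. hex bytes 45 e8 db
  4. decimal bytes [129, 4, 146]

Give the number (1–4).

4

Key decimal bytes [187] = bb is 1 byte ≤ B = 3; zero-pad to 3 bytes: K' = bb 00 00.
K' ⊕ ipad = 8d 36 36; K' ⊕ opad = e7 5c 5c.
m1: inner = H(8d 36 36 72 72 6c) = 35 14; tag = H(e7 5c 5c 35 14) = 5791
m2: inner = H(8d 36 36 77 68 70) = 2b 1d; tag = H(e7 5c 5c 2b 1d) = 6087
m3: inner = H(8d 36 36 45 e8 db) = ab 56; tag = H(e7 5c 5c ab 56) = 9907
m4: inner = H(8d 36 36 81 04 92) = c7 49; tag = H(e7 5c 5c c7 49) = 8c23 ← matches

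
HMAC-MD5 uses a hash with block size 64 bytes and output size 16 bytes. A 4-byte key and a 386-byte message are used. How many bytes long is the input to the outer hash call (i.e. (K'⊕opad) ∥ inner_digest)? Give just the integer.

Key is 4 ≤ 64 bytes, zero-padded: |K'| = 64.
Outer input = (K'⊕opad) ∥ H(inner) → 64 + 16 = 80 bytes.

80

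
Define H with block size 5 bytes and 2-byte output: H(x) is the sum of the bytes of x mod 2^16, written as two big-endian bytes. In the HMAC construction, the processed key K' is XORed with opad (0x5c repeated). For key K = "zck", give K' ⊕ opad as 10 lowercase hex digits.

Key "zck" = 7a 63 6b is 3 bytes ≤ B = 5; zero-pad to 5 bytes: K' = 7a 63 6b 00 00.
XOR each byte with 0x5c: 7a⊕5c=26, 63⊕5c=3f, 6b⊕5c=37, 00⊕5c=5c, 00⊕5c=5c.

263f375c5c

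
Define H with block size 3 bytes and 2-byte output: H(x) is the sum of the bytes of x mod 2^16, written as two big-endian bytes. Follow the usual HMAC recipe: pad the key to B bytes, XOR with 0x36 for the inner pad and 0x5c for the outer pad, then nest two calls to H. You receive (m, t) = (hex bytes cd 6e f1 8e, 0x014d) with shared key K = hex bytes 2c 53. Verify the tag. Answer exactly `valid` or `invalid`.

Key hex bytes 2c 53 is 2 bytes ≤ B = 3; zero-pad to 3 bytes: K' = 2c 53 00.
K' ⊕ ipad = 1a 65 36; K' ⊕ opad = 70 0f 5c.
Inner hash: sum = 26+101+54+205+110+241+142 = 879 → 03 6f.
Outer hash (recomputed tag): sum = 112+15+92+3+111 = 333 → 01 4d.
Recomputed tag = 014d; claimed = 014d → match.

valid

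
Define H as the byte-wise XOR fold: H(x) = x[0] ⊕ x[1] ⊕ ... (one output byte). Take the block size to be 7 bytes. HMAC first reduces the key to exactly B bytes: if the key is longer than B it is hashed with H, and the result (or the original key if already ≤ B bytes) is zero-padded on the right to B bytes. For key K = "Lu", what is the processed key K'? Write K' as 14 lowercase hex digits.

Key "Lu" = 4c 75 is 2 bytes ≤ B = 7; zero-pad to 7 bytes: K' = 4c 75 00 00 00 00 00.

4c750000000000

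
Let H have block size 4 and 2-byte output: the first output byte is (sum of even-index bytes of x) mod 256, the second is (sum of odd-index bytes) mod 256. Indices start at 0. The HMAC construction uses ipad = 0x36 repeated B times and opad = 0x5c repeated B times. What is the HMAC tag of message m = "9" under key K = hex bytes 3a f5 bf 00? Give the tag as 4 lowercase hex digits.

Key hex bytes 3a f5 bf 00 is exactly B = 4 bytes: K' = 3a f5 bf 00.
K' ⊕ ipad = 0c c3 89 36.  K' ⊕ opad = 66 a9 e3 5c.
Inner input = (K'⊕ipad) ∥ m = 0c c3 89 36 ∥ 39.
Inner hash: even-index sum = 206 mod 256 = 206; odd-index sum = 249 mod 256 = 249 → ce f9.
Outer input = (K'⊕opad) ∥ inner = 66 a9 e3 5c ∥ ce f9.
Outer hash (tag): even-index sum = 535 mod 256 = 23; odd-index sum = 510 mod 256 = 254 → 17 fe.

17fe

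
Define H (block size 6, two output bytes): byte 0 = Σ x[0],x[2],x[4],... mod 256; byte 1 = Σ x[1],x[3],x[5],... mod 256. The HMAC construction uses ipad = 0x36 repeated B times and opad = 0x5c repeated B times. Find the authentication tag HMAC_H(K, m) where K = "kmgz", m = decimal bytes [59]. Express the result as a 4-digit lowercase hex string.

Key "kmgz" = 6b 6d 67 7a is 4 bytes ≤ B = 6; zero-pad to 6 bytes: K' = 6b 6d 67 7a 00 00.
K' ⊕ ipad = 5d 5b 51 4c 36 36.  K' ⊕ opad = 37 31 3b 26 5c 5c.
Inner input = (K'⊕ipad) ∥ m = 5d 5b 51 4c 36 36 ∥ 3b.
Inner hash: even-index sum = 287 mod 256 = 31; odd-index sum = 221 mod 256 = 221 → 1f dd.
Outer input = (K'⊕opad) ∥ inner = 37 31 3b 26 5c 5c ∥ 1f dd.
Outer hash (tag): even-index sum = 237 mod 256 = 237; odd-index sum = 400 mod 256 = 144 → ed 90.

ed90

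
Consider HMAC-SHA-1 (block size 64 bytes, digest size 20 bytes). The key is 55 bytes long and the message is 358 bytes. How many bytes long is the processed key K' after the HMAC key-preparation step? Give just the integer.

64

Key is 55 ≤ 64 bytes, zero-padded: |K'| = 64.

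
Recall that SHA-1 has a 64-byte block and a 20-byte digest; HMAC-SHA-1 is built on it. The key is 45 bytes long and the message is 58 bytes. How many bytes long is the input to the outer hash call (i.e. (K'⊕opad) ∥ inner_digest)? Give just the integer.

Key is 45 ≤ 64 bytes, zero-padded: |K'| = 64.
Outer input = (K'⊕opad) ∥ H(inner) → 64 + 20 = 84 bytes.

84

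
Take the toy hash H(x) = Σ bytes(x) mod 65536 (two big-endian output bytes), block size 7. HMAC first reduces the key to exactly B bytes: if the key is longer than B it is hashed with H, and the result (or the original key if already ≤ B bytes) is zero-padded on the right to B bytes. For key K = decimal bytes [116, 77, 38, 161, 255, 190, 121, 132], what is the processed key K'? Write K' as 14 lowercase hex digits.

|K| = 8 > B = 7, so first hash the key.
H(K): sum = 116+77+38+161+255+190+121+132 = 1090 → 04 42.
Zero-pad H(K) = 04 42 to 7 bytes: K' = 04 42 00 00 00 00 00.

04420000000000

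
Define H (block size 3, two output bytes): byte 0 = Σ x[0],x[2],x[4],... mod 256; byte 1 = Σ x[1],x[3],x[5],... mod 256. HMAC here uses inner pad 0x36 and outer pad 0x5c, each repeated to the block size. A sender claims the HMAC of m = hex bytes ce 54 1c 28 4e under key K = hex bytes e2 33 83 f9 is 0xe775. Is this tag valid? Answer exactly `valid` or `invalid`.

Key hex bytes e2 33 83 f9 is 4 bytes > B = 3, so hash it first: H(key) = 65 2c, then zero-pad to 3 bytes: K' = 65 2c 00.
K' ⊕ ipad = 53 1a 36; K' ⊕ opad = 39 70 5c.
Inner hash: even-index sum = 261 mod 256 = 5; odd-index sum = 338 mod 256 = 82 → 05 52.
Outer hash (recomputed tag): even-index sum = 231 mod 256 = 231; odd-index sum = 117 mod 256 = 117 → e7 75.
Recomputed tag = e775; claimed = e775 → match.

valid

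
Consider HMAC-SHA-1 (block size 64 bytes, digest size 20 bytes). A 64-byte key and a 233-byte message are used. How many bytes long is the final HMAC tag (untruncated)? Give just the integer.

20

The tag is one SHA-1 digest: 20 bytes.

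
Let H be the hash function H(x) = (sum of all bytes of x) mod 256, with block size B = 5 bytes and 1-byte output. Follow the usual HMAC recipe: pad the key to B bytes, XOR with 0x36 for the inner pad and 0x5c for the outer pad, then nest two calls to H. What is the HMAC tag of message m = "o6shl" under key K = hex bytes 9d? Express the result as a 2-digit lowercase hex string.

Key hex bytes 9d is 1 byte ≤ B = 5; zero-pad to 5 bytes: K' = 9d 00 00 00 00.
K' ⊕ ipad = ab 36 36 36 36.  K' ⊕ opad = c1 5c 5c 5c 5c.
Inner input = (K'⊕ipad) ∥ m = ab 36 36 36 36 ∥ 6f 36 73 68 6c.
Inner hash: sum = 171+54+54+54+54+111+54+115+104+108 = 879; mod 256 = 111 → 6f.
Outer input = (K'⊕opad) ∥ inner = c1 5c 5c 5c 5c ∥ 6f.
Outer hash (tag): sum = 193+92+92+92+92+111 = 672; mod 256 = 160 → a0.

a0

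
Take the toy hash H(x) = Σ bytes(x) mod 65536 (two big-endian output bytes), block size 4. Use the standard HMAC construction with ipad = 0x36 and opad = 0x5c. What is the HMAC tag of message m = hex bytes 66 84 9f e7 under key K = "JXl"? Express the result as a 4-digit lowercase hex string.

Key "JXl" = 4a 58 6c is 3 bytes ≤ B = 4; zero-pad to 4 bytes: K' = 4a 58 6c 00.
K' ⊕ ipad = 7c 6e 5a 36.  K' ⊕ opad = 16 04 30 5c.
Inner input = (K'⊕ipad) ∥ m = 7c 6e 5a 36 ∥ 66 84 9f e7.
Inner hash: sum = 124+110+90+54+102+132+159+231 = 1002 → 03 ea.
Outer input = (K'⊕opad) ∥ inner = 16 04 30 5c ∥ 03 ea.
Outer hash (tag): sum = 22+4+48+92+3+234 = 403 → 01 93.

0193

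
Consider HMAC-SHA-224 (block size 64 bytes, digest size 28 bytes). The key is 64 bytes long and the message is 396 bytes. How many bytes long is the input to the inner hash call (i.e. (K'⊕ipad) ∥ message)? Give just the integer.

460

Key is 64 ≤ 64 bytes, zero-padded: |K'| = 64.
Inner input = (K'⊕ipad) ∥ m → 64 + 396 = 460 bytes.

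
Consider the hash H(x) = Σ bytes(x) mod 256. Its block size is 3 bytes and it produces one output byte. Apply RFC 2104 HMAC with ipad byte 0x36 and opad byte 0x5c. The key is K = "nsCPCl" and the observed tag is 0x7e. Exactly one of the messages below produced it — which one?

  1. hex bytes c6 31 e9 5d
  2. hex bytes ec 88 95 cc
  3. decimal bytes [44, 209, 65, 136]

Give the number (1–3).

3

Key "nsCPCl" = 6e 73 43 50 43 6c is 6 bytes > B = 3, so hash it first: H(key) = 23, then zero-pad to 3 bytes: K' = 23 00 00.
K' ⊕ ipad = 15 36 36; K' ⊕ opad = 7f 5c 5c.
m1: inner = H(15 36 36 c6 31 e9 5d) = be; tag = H(7f 5c 5c be) = f5
m2: inner = H(15 36 36 ec 88 95 cc) = 56; tag = H(7f 5c 5c 56) = 8d
m3: inner = H(15 36 36 2c d1 41 88) = 47; tag = H(7f 5c 5c 47) = 7e ← matches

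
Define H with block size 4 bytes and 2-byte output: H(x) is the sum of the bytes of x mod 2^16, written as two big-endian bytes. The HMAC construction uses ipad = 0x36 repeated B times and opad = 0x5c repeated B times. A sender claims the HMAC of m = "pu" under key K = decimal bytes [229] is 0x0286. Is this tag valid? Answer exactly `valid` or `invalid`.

Key decimal bytes [229] = e5 is 1 byte ≤ B = 4; zero-pad to 4 bytes: K' = e5 00 00 00.
K' ⊕ ipad = d3 36 36 36; K' ⊕ opad = b9 5c 5c 5c.
Inner hash: sum = 211+54+54+54+112+117 = 602 → 02 5a.
Outer hash (recomputed tag): sum = 185+92+92+92+2+90 = 553 → 02 29.
Recomputed tag = 0229; claimed = 0286 → mismatch.

invalid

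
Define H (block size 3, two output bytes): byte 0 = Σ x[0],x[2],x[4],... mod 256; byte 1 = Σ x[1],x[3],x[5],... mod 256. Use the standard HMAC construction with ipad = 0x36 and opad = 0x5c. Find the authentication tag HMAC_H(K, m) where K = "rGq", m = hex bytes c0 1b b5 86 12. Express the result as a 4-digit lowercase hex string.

Key "rGq" = 72 47 71 is exactly B = 3 bytes: K' = 72 47 71.
K' ⊕ ipad = 44 71 47.  K' ⊕ opad = 2e 1b 2d.
Inner input = (K'⊕ipad) ∥ m = 44 71 47 ∥ c0 1b b5 86 12.
Inner hash: even-index sum = 300 mod 256 = 44; odd-index sum = 504 mod 256 = 248 → 2c f8.
Outer input = (K'⊕opad) ∥ inner = 2e 1b 2d ∥ 2c f8.
Outer hash (tag): even-index sum = 339 mod 256 = 83; odd-index sum = 71 mod 256 = 71 → 53 47.

5347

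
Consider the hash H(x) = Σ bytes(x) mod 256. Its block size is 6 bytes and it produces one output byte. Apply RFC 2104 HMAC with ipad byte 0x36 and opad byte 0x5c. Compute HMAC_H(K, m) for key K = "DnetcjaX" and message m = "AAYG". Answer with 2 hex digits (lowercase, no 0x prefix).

Key "DnetcjaX" = 44 6e 65 74 63 6a 61 58 is 8 bytes > B = 6, so hash it first: H(key) = 11, then zero-pad to 6 bytes: K' = 11 00 00 00 00 00.
K' ⊕ ipad = 27 36 36 36 36 36.  K' ⊕ opad = 4d 5c 5c 5c 5c 5c.
Inner input = (K'⊕ipad) ∥ m = 27 36 36 36 36 36 ∥ 41 41 59 47.
Inner hash: sum = 39+54+54+54+54+54+65+65+89+71 = 599; mod 256 = 87 → 57.
Outer input = (K'⊕opad) ∥ inner = 4d 5c 5c 5c 5c 5c ∥ 57.
Outer hash (tag): sum = 77+92+92+92+92+92+87 = 624; mod 256 = 112 → 70.

70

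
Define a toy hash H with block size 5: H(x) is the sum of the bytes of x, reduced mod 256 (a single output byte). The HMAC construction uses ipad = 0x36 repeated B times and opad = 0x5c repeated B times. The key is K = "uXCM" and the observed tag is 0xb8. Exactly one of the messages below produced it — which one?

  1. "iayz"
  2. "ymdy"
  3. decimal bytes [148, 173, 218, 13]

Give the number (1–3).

Key "uXCM" = 75 58 43 4d is 4 bytes ≤ B = 5; zero-pad to 5 bytes: K' = 75 58 43 4d 00.
K' ⊕ ipad = 43 6e 75 7b 36; K' ⊕ opad = 29 04 1f 11 5c.
m1: inner = H(43 6e 75 7b 36 69 61 79 7a) = 94; tag = H(29 04 1f 11 5c 94) = 4d
m2: inner = H(43 6e 75 7b 36 79 6d 64 79) = 9a; tag = H(29 04 1f 11 5c 9a) = 53
m3: inner = H(43 6e 75 7b 36 94 ad da 0d) = ff; tag = H(29 04 1f 11 5c ff) = b8 ← matches

3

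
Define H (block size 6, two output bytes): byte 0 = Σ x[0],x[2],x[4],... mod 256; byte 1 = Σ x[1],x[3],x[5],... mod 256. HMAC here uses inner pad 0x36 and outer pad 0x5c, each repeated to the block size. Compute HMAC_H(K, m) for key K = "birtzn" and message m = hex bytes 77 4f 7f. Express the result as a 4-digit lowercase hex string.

Key "birtzn" = 62 69 72 74 7a 6e is exactly B = 6 bytes: K' = 62 69 72 74 7a 6e.
K' ⊕ ipad = 54 5f 44 42 4c 58.  K' ⊕ opad = 3e 35 2e 28 26 32.
Inner input = (K'⊕ipad) ∥ m = 54 5f 44 42 4c 58 ∥ 77 4f 7f.
Inner hash: even-index sum = 474 mod 256 = 218; odd-index sum = 328 mod 256 = 72 → da 48.
Outer input = (K'⊕opad) ∥ inner = 3e 35 2e 28 26 32 ∥ da 48.
Outer hash (tag): even-index sum = 364 mod 256 = 108; odd-index sum = 215 mod 256 = 215 → 6c d7.

6cd7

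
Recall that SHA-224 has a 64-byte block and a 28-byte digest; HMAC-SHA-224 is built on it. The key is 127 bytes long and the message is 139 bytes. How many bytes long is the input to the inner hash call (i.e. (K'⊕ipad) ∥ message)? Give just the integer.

Key is 127 > 64 bytes, so it is hashed to 28 bytes then zero-padded to 64: |K'| = 64.
Inner input = (K'⊕ipad) ∥ m → 64 + 139 = 203 bytes.

203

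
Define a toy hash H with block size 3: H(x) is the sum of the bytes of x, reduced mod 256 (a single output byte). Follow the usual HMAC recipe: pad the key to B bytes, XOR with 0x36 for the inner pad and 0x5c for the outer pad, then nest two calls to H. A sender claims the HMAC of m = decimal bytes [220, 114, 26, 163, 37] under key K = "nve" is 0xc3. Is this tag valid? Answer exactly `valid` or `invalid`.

Key "nve" = 6e 76 65 is exactly B = 3 bytes: K' = 6e 76 65.
K' ⊕ ipad = 58 40 53; K' ⊕ opad = 32 2a 39.
Inner hash: sum = 88+64+83+220+114+26+163+37 = 795; mod 256 = 27 → 1b.
Outer hash (recomputed tag): sum = 50+42+57+27 = 176 → b0.
Recomputed tag = b0; claimed = c3 → mismatch.

invalid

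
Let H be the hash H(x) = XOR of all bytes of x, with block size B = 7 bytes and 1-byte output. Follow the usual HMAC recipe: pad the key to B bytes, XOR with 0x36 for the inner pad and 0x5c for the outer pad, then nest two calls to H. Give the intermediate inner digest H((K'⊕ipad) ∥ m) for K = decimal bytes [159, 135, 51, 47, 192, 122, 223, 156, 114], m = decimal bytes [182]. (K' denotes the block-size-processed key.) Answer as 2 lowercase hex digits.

0f

Key decimal bytes [159, 135, 51, 47, 192, 122, 223, 156, 114] = 9f 87 33 2f c0 7a df 9c 72 is 9 bytes > B = 7, so hash it first: H(key) = 8f, then zero-pad to 7 bytes: K' = 8f 00 00 00 00 00 00.
K' ⊕ ipad = b9 36 36 36 36 36 36.
Inner input = b9 36 36 36 36 36 36 ∥ b6.
Inner hash: XOR b9⊕36⊕36⊕36⊕36⊕36⊕36⊕b6 = 0f.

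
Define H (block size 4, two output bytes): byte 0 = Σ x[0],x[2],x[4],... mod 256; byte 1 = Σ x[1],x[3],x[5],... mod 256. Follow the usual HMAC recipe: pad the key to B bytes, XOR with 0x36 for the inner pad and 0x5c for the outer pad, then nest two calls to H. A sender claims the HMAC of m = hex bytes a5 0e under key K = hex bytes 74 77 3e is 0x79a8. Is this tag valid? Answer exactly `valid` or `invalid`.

Key hex bytes 74 77 3e is 3 bytes ≤ B = 4; zero-pad to 4 bytes: K' = 74 77 3e 00.
K' ⊕ ipad = 42 41 08 36; K' ⊕ opad = 28 2b 62 5c.
Inner hash: even-index sum = 239 mod 256 = 239; odd-index sum = 133 mod 256 = 133 → ef 85.
Outer hash (recomputed tag): even-index sum = 377 mod 256 = 121; odd-index sum = 268 mod 256 = 12 → 79 0c.
Recomputed tag = 790c; claimed = 79a8 → mismatch.

invalid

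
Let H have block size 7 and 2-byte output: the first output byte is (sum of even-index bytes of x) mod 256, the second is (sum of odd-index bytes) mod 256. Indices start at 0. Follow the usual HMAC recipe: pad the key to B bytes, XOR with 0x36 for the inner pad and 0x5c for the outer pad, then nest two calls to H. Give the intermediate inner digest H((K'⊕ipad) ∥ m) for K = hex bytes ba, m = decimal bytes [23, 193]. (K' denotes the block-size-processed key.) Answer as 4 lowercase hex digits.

Key hex bytes ba is 1 byte ≤ B = 7; zero-pad to 7 bytes: K' = ba 00 00 00 00 00 00.
K' ⊕ ipad = 8c 36 36 36 36 36 36.
Inner input = 8c 36 36 36 36 36 36 ∥ 17 c1.
Inner hash: even-index sum = 495 mod 256 = 239; odd-index sum = 185 mod 256 = 185 → ef b9.

efb9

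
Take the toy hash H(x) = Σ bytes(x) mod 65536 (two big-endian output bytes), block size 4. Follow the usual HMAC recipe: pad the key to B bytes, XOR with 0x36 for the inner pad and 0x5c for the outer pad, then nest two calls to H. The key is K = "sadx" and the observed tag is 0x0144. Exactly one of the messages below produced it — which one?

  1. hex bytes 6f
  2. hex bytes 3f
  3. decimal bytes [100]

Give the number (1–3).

2

Key "sadx" = 73 61 64 78 is exactly B = 4 bytes: K' = 73 61 64 78.
K' ⊕ ipad = 45 57 52 4e; K' ⊕ opad = 2f 3d 38 24.
m1: inner = H(45 57 52 4e 6f) = 01 ab; tag = H(2f 3d 38 24 01 ab) = 0174
m2: inner = H(45 57 52 4e 3f) = 01 7b; tag = H(2f 3d 38 24 01 7b) = 0144 ← matches
m3: inner = H(45 57 52 4e 64) = 01 a0; tag = H(2f 3d 38 24 01 a0) = 0169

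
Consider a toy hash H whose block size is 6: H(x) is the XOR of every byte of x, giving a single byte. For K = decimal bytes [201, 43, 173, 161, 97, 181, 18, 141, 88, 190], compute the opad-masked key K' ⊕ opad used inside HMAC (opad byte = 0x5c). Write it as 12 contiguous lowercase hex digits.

1f5c5c5c5c5c

Key decimal bytes [201, 43, 173, 161, 97, 181, 18, 141, 88, 190] = c9 2b ad a1 61 b5 12 8d 58 be is 10 bytes > B = 6, so hash it first: H(key) = 43, then zero-pad to 6 bytes: K' = 43 00 00 00 00 00.
XOR each byte with 0x5c: 43⊕5c=1f, 00⊕5c=5c, 00⊕5c=5c, 00⊕5c=5c, 00⊕5c=5c, 00⊕5c=5c.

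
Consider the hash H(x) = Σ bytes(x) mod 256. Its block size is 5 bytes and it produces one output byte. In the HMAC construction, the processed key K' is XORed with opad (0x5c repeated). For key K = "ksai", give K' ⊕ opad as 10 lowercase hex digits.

Key "ksai" = 6b 73 61 69 is 4 bytes ≤ B = 5; zero-pad to 5 bytes: K' = 6b 73 61 69 00.
XOR each byte with 0x5c: 6b⊕5c=37, 73⊕5c=2f, 61⊕5c=3d, 69⊕5c=35, 00⊕5c=5c.

372f3d355c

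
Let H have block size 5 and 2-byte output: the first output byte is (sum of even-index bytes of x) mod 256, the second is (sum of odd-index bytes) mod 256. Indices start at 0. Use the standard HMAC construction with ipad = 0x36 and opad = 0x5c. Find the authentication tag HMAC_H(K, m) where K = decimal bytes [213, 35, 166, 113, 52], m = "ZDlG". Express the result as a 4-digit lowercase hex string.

Key decimal bytes [213, 35, 166, 113, 52] = d5 23 a6 71 34 is exactly B = 5 bytes: K' = d5 23 a6 71 34.
K' ⊕ ipad = e3 15 90 47 02.  K' ⊕ opad = 89 7f fa 2d 68.
Inner input = (K'⊕ipad) ∥ m = e3 15 90 47 02 ∥ 5a 44 6c 47.
Inner hash: even-index sum = 512 mod 256 = 0; odd-index sum = 290 mod 256 = 34 → 00 22.
Outer input = (K'⊕opad) ∥ inner = 89 7f fa 2d 68 ∥ 00 22.
Outer hash (tag): even-index sum = 525 mod 256 = 13; odd-index sum = 172 mod 256 = 172 → 0d ac.

0dac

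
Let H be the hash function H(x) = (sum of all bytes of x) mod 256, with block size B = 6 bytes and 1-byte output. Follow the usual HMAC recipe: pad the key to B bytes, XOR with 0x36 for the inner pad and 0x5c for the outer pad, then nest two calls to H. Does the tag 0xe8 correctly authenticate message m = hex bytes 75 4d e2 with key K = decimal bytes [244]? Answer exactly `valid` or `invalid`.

valid

Key decimal bytes [244] = f4 is 1 byte ≤ B = 6; zero-pad to 6 bytes: K' = f4 00 00 00 00 00.
K' ⊕ ipad = c2 36 36 36 36 36; K' ⊕ opad = a8 5c 5c 5c 5c 5c.
Inner hash: sum = 194+54+54+54+54+54+117+77+226 = 884; mod 256 = 116 → 74.
Outer hash (recomputed tag): sum = 168+92+92+92+92+92+116 = 744; mod 256 = 232 → e8.
Recomputed tag = e8; claimed = e8 → match.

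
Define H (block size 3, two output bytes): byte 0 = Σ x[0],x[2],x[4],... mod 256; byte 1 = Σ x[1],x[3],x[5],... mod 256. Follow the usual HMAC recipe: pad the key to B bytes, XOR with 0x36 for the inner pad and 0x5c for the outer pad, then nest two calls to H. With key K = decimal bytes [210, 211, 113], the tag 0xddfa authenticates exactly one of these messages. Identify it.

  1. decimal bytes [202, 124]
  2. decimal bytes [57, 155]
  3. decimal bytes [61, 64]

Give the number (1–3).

3

Key decimal bytes [210, 211, 113] = d2 d3 71 is exactly B = 3 bytes: K' = d2 d3 71.
K' ⊕ ipad = e4 e5 47; K' ⊕ opad = 8e 8f 2d.
m1: inner = H(e4 e5 47 ca 7c) = a7 af; tag = H(8e 8f 2d a7 af) = 6a36
m2: inner = H(e4 e5 47 39 9b) = c6 1e; tag = H(8e 8f 2d c6 1e) = d955
m3: inner = H(e4 e5 47 3d 40) = 6b 22; tag = H(8e 8f 2d 6b 22) = ddfa ← matches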